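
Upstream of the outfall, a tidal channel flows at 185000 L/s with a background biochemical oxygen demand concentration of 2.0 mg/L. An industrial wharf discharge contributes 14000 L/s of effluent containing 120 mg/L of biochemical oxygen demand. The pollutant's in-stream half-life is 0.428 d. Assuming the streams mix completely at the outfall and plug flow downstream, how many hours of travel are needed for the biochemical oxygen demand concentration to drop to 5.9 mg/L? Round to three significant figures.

8.26 h

Flow-weighted average: C = (185000·2.000 + 14000·120.0) / 199000 = 2050000/199000 = 10.30 mg/L.
Half-life 0.428 d → k = ln 2 / 0.428 = 1.620 d⁻¹.
10.30·exp(−k·t) = 5.9 → t = ln(10.30/5.9)/k = 29730 s = 8.259 h.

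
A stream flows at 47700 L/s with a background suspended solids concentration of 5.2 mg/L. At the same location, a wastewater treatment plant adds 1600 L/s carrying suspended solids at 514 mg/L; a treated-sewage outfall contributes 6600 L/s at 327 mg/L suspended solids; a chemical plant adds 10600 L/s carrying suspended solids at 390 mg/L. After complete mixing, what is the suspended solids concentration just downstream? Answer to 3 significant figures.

Mass balance: C = (47700·5.200 + 1600·514.0 + 6600·327.0 + 10600·390.0) / 66500 = 7363000/66500 = 110.7 mg/L.

111 mg/L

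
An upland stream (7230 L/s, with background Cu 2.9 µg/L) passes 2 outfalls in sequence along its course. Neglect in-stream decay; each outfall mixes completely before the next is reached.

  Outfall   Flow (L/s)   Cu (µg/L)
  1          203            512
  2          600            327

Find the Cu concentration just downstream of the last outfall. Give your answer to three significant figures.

After outfall 1: Q = 7230 + 203.0 = 7433 L/s; C = (7230·2.900 + 203.0·512.0)/7433 = 16.80 µg/L.
After outfall 2: Q = 7433 + 600.0 = 8033 L/s; C = (7433·16.80 + 600.0·327.0)/8033 = 39.97 µg/L.

40.0 µg/L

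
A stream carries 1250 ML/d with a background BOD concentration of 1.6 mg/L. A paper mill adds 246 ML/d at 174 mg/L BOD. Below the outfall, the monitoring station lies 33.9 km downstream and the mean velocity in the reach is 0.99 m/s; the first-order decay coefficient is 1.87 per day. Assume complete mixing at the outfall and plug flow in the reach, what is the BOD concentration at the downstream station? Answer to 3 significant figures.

Conservation of mass: C = (1250·1.600 + 246.0·174.0) / 1496 = 44800/1496 = 29.95 mg/L.
Travel time t = 33.9·1000 / 0.99 = 34240 s = 9.512 h.
Decay over the reach: 29.95·exp(−kt) = 29.95·0.4766 = 14.27 mg/L.

14.3 mg/L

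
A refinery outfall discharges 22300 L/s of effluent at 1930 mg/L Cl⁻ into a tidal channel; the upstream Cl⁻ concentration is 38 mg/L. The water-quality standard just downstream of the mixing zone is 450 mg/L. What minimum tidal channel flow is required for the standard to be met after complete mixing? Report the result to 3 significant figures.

Set C_mix = 450: (Q·38.00 + 22300·1930) / (Q + 22300) = 450
→ Q = 22300·(1930 − 450)/(450 − 38.00) = 80110 L/s.

80100 L/s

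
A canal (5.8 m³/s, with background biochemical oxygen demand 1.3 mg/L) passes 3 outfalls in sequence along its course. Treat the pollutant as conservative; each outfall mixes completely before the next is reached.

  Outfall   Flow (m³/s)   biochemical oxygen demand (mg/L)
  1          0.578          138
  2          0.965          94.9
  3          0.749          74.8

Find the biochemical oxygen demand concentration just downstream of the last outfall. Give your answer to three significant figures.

29.0 mg/L

Outfall 1: combined Q = 6.378 m³/s; C = (5.800·1.300 + 0.5780·138.0)/6.378 = 13.69 mg/L.
Outfall 2: combined Q = 7.343 m³/s; C = (6.378·13.69 + 0.9650·94.90)/7.343 = 24.36 mg/L.
Outfall 3: combined Q = 8.092 m³/s; C = (7.343·24.36 + 0.7490·74.80)/8.092 = 29.03 mg/L.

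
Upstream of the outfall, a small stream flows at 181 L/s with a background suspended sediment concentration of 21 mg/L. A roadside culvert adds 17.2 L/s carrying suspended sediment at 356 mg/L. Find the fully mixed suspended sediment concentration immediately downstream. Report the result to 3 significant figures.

50.1 mg/L

Conservation of mass: C = (181.0·21.00 + 17.20·356.0) / 198.2 = 9924/198.2 = 50.07 mg/L.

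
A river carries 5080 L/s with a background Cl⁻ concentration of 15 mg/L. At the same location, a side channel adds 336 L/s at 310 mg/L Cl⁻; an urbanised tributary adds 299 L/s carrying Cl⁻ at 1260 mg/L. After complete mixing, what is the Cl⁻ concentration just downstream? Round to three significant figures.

After mixing, C = (5080·15.00 + 336.0·310.0 + 299.0·1260) / 5715 = 557100/5715 = 97.48 mg/L.

97.5 mg/L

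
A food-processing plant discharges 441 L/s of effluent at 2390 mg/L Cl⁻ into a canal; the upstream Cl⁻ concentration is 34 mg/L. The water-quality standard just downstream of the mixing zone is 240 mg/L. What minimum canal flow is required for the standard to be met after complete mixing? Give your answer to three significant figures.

4600 L/s

Set C_mix = 240: (Q·34.00 + 441.0·2390) / (Q + 441.0) = 240
→ Q = 441.0·(2390 − 240)/(240 − 34.00) = 4603 L/s.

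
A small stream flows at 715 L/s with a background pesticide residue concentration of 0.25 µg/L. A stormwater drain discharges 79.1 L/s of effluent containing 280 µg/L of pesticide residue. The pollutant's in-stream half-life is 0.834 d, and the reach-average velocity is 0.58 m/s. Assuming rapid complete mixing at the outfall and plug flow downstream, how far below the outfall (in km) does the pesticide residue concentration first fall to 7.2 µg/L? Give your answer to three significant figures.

Flow-weighted average: C = (715.0·0.2500 + 79.10·280.0) / 794.1 = 22330/794.1 = 28.12 µg/L.
Half-life 0.834 d → k = ln 2 / 0.834 = 0.8311 d⁻¹.
Set 28.12·exp(−k·t) = 7.2 → t = ln(28.12/7.2)/k = 141600 s = 39.34 h.
Distance = v·t = 0.58·141600 = 82140 m = 82.14 km.

82.1 km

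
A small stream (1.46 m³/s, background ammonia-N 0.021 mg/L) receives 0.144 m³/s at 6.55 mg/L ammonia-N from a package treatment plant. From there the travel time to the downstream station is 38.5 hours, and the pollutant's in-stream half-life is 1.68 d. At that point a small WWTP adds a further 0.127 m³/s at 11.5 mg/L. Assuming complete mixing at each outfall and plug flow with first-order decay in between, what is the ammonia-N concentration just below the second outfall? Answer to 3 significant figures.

1.13 mg/L

After mixing, C = (1.460·0.02100 + 0.1440·6.550) / 1.604 = 0.9739/1.604 = 0.6071 mg/L; combined flow 1.604 m³/s.
Half-life 1.68 d → k = ln 2 / 1.68 = 0.4126 d⁻¹.
After decay, C = 0.6071 × e^(−kt) = 0.6071 × 0.5159 = 0.3132 mg/L.
Second outfall: C = (1.604·0.3132 + 0.1270·11.50)/1.731 = 1.134 mg/L.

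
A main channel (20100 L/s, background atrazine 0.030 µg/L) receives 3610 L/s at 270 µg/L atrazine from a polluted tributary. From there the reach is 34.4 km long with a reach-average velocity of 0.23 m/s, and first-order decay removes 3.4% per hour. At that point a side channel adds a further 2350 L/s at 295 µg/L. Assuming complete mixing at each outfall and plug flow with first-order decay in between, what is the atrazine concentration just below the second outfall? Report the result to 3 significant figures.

35.5 µg/L

Conservation of mass: C = (20100·0.03000 + 3610·270.0) / 23710 = 975300/23710 = 41.13 µg/L; combined flow 23710 L/s.
Travel time t = 34.4·1000 / 0.23 = 149600 s = 41.55 h.
3.4%/h lost → k = −ln(1 − 0.034) = 0.03459 h⁻¹.
First-order decay: C = 41.13·exp(−k·t) = 41.13·0.2376 = 9.774 µg/L.
At the second outfall, C = (23710·9.774 + 2350·295.0) / (23710 + 2350) = 35.49 µg/L.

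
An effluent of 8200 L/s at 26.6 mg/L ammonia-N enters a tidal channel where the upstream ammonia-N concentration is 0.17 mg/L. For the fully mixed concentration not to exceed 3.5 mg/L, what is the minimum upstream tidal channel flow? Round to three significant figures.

56900 L/s

Set C_mix = 3.5: (Q·0.1700 + 8200·26.60) / (Q + 8200) = 3.5
→ Q = 8200·(26.60 − 3.5)/(3.5 − 0.1700) = 56880 L/s.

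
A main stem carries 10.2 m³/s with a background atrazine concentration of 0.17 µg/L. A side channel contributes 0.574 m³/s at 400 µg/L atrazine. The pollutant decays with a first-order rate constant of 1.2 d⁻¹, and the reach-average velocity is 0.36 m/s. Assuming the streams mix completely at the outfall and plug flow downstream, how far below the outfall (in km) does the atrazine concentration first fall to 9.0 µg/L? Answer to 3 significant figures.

Flow-weighted average: C = (10.20·0.1700 + 0.5740·400.0) / 10.77 = 231.3/10.77 = 21.47 µg/L.
Set 21.47·exp(−k·t) = 9.0 → t = ln(21.47/9.0)/k = 62600 s = 17.39 h.
Distance = v·t = 0.36·62600 = 22540 m = 22.54 km.

22.5 km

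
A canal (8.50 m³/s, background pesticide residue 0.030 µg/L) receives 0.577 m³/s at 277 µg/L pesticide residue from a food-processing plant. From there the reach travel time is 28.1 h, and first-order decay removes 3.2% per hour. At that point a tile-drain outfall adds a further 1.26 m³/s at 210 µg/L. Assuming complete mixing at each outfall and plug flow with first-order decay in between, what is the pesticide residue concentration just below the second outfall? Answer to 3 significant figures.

31.8 µg/L

After mixing, C = (8.500·0.03000 + 0.5770·277.0) / 9.077 = 160.1/9.077 = 17.64 µg/L; combined flow 9.077 m³/s.
3.2%/h lost → k = −ln(1 − 0.032) = 0.03252 h⁻¹.
First-order decay: C = 17.64·exp(−k·t) = 17.64·0.4010 = 7.071 µg/L.
Second outfall: C = (9.077·7.071 + 1.260·210.0)/10.34 = 31.81 µg/L.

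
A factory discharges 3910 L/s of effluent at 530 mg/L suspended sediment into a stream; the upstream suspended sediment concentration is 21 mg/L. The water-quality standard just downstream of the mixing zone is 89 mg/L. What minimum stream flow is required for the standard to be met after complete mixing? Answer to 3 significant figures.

25400 L/s

Set C_mix = 89: (Q·21.00 + 3910·530.0) / (Q + 3910) = 89
→ Q = 3910·(530.0 − 89)/(89 − 21.00) = 25360 L/s.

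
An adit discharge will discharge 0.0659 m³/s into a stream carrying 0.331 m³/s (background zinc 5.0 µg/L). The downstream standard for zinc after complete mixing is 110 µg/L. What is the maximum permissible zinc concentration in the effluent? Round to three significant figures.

At the limit, (Qr·Cr + Qe·Cₑ)/(Qr + Qe) = 110:
Cₑ = (0.3969·110 − 0.3310·5.000) / 0.06590 = 637.4 µg/L.

637 µg/L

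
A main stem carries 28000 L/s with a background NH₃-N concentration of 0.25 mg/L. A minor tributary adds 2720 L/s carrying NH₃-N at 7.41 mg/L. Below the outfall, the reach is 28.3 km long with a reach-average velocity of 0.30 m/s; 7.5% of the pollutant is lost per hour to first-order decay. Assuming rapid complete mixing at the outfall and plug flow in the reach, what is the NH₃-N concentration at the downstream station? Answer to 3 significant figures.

Mass balance: C = (28000·0.2500 + 2720·7.410) / 30720 = 27160/30720 = 0.8840 mg/L.
Travel time t = 28.3·1000 / 0.30 = 94330 s = 26.20 h.
7.5%/h lost → k = −ln(1 − 0.075) = 0.07796 h⁻¹.
Applying C = C₀e^(−kt): 0.8840 × 0.1297 = 0.1146 mg/L.

0.115 mg/L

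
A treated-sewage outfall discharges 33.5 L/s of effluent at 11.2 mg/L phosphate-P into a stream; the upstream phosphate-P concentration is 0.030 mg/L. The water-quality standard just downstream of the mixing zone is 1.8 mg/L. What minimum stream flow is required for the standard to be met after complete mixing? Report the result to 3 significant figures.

178 L/s

Set C_mix = 1.8: (Q·0.03000 + 33.50·11.20) / (Q + 33.50) = 1.8
→ Q = 33.50·(11.20 − 1.8)/(1.8 − 0.03000) = 177.9 L/s.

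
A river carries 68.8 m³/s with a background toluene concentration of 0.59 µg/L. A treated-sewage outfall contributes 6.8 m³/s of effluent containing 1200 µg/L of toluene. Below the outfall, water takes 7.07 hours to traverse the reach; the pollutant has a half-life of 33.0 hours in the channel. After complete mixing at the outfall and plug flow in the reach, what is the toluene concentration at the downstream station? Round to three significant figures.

93.5 µg/L

After mixing, C = (68.80·0.5900 + 6.800·1200) / 75.60 = 8201/75.60 = 108.5 µg/L.
Half-life 33.0 h → k = ln 2 / 33.0 = 0.02100 h⁻¹ = 0.5041 d⁻¹.
After decay, C = 108.5 × e^(−kt) = 108.5 × 0.8620 = 93.50 µg/L.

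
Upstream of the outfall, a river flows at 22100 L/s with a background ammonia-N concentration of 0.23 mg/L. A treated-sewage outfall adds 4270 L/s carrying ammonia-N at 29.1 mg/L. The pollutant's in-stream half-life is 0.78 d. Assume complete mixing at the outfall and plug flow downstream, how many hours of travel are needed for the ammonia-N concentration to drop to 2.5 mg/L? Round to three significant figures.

Conservation of mass: C = (22100·0.2300 + 4270·29.10) / 26370 = 129300/26370 = 4.905 mg/L.
Half-life 0.78 d → k = ln 2 / 0.78 = 0.8887 d⁻¹.
4.905·exp(−k·t) = 2.5 → t = ln(4.905/2.5)/k = 65520 s = 18.20 h.

18.2 h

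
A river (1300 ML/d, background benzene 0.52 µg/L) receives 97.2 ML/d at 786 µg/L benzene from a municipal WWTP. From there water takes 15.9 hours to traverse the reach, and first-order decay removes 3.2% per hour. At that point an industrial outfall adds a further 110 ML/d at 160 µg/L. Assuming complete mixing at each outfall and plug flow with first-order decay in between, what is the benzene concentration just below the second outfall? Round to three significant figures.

42.2 µg/L

Flow-weighted average: C = (1300·0.5200 + 97.20·786.0) / 1397 = 77080/1397 = 55.16 µg/L; combined flow 1397 ML/d.
3.2%/h lost → k = −ln(1 − 0.032) = 0.03252 h⁻¹.
Decay over the reach: 55.16·exp(−kt) = 55.16·0.5962 = 32.89 µg/L.
Second outfall: C = (1397·32.89 + 110.0·160.0)/1507 = 42.17 µg/L.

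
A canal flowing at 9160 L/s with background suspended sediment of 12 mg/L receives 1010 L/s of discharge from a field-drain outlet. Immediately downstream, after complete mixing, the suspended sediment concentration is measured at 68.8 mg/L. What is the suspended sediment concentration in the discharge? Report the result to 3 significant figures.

Mass balance: 9160·12.00 + 1010·Cₑ = 10170·68.80
→ Cₑ = (10170·68.80 − 9160·12.00) / 1010 = 583.9 mg/L.

584 mg/L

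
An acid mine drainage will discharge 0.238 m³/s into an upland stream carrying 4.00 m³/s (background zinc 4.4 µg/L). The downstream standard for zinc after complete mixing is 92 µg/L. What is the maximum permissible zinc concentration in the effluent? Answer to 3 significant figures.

1560 µg/L

At the limit, (Qr·Cr + Qe·Cₑ)/(Qr + Qe) = 92:
Cₑ = (4.238·92 − 4.000·4.400) / 0.2380 = 1564 µg/L.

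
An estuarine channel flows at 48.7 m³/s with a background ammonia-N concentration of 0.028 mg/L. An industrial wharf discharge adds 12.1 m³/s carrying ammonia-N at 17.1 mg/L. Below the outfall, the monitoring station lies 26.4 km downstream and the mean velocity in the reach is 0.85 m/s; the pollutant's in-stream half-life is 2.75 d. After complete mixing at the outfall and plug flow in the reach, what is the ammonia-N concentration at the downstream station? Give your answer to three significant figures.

Flow-weighted average: C = (48.70·0.02800 + 12.10·17.10) / 60.80 = 208.3/60.80 = 3.426 mg/L.
Travel time t = 26.4·1000 / 0.85 = 31060 s = 8.627 h.
Half-life 2.75 d → k = ln 2 / 2.75 = 0.2521 d⁻¹.
Decay over the reach: 3.426·exp(−kt) = 3.426·0.9134 = 3.129 mg/L.

3.13 mg/L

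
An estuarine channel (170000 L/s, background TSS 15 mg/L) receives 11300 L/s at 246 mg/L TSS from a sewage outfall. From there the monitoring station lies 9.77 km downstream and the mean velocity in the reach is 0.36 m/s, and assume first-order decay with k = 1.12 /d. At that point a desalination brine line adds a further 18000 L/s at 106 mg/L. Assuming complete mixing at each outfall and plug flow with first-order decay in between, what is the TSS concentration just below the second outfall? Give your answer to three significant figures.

28.4 mg/L

Conservation of mass: C = (170000·15.00 + 11300·246.0) / 181300 = 5330000/181300 = 29.40 mg/L; combined flow 181300 L/s.
Travel time t = 9.77·1000 / 0.36 = 27140 s = 7.539 h.
Decay over the reach: 29.40·exp(−kt) = 29.40·0.7034 = 20.68 mg/L.
At the second outfall, C = (181300·20.68 + 18000·106.0) / (181300 + 18000) = 28.38 mg/L.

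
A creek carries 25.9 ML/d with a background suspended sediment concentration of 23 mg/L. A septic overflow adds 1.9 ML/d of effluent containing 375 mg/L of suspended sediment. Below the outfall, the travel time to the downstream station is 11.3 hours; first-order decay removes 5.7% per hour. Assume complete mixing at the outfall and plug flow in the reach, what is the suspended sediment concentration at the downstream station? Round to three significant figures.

24.2 mg/L

Mass balance: C = (25.90·23.00 + 1.900·375.0) / 27.80 = 1308/27.80 = 47.06 mg/L.
5.7%/h lost → k = −ln(1 − 0.057) = 0.05869 h⁻¹.
Decay over the reach: 47.06·exp(−kt) = 47.06·0.5152 = 24.24 mg/L.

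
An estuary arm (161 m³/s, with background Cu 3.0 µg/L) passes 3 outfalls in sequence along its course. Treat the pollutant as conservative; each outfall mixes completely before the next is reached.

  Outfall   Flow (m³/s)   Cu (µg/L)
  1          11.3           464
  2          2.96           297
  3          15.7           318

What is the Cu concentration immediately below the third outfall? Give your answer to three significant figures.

After outfall 1: Q = 161.0 + 11.30 = 172.3 m³/s; C = (161.0·3.000 + 11.30·464.0)/172.3 = 33.23 µg/L.
After outfall 2: Q = 172.3 + 2.960 = 175.3 m³/s; C = (172.3·33.23 + 2.960·297.0)/175.3 = 37.69 µg/L.
After outfall 3: Q = 175.3 + 15.70 = 191.0 m³/s; C = (175.3·37.69 + 15.70·318.0)/191.0 = 60.73 µg/L.

60.7 µg/L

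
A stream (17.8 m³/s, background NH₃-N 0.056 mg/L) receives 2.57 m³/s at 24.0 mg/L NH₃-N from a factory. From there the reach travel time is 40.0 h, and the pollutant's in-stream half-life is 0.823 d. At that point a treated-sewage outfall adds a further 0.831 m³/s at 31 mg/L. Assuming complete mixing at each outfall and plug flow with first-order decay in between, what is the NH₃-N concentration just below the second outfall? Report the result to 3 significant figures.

1.94 mg/L

Mass balance: C = (17.80·0.05600 + 2.570·24.00) / 20.37 = 62.68/20.37 = 3.077 mg/L; combined flow 20.37 m³/s.
Half-life 0.823 d → k = ln 2 / 0.823 = 0.8422 d⁻¹.
After decay, C = 3.077 × e^(−kt) = 3.077 × 0.2457 = 0.7560 mg/L.
At the second outfall, C = (20.37·0.7560 + 0.8310·31.00) / (20.37 + 0.8310) = 1.941 mg/L.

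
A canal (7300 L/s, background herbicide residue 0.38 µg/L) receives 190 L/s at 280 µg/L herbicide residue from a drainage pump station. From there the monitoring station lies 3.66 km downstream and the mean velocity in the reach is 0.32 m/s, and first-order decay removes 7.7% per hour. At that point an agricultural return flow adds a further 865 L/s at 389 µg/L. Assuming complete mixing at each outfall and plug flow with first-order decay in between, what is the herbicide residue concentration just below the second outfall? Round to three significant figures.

Mass balance: C = (7300·0.3800 + 190.0·280.0) / 7490 = 55970/7490 = 7.473 µg/L; combined flow 7490 L/s.
Travel time t = 3.66·1000 / 0.32 = 11440 s = 3.177 h.
7.7%/h lost → k = −ln(1 − 0.077) = 0.08013 h⁻¹.
Decay over the reach: 7.473·exp(−kt) = 7.473·0.7753 = 5.794 µg/L.
Second outfall: C = (7490·5.794 + 865.0·389.0)/8355 = 45.47 µg/L.

45.5 µg/L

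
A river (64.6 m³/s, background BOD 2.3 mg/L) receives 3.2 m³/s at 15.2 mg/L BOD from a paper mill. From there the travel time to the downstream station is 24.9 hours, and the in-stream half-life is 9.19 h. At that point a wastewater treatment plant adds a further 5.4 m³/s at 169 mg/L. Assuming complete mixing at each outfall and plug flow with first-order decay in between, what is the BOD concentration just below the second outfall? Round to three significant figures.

After mixing, C = (64.60·2.300 + 3.200·15.20) / 67.80 = 197.2/67.80 = 2.909 mg/L; combined flow 67.80 m³/s.
Half-life 9.19 h → k = ln 2 / 9.19 = 0.07542 h⁻¹ = 1.810 d⁻¹.
After decay, C = 2.909 × e^(−kt) = 2.909 × 0.1529 = 0.4447 mg/L.
Second outfall: C = (67.80·0.4447 + 5.400·169.0)/73.20 = 12.88 mg/L.

12.9 mg/L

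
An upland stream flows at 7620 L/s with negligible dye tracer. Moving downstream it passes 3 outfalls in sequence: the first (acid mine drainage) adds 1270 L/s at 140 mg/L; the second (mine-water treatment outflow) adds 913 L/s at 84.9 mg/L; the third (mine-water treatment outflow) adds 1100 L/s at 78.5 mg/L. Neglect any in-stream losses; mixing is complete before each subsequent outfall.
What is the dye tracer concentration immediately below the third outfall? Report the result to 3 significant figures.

After outfall 1: Q = 7620 + 1270 = 8890 L/s; C = (7620·0 + 1270·140.0)/8890 = 20.00 mg/L.
After outfall 2: Q = 8890 + 913.0 = 9803 L/s; C = (8890·20.00 + 913.0·84.90)/9803 = 26.04 mg/L.
After outfall 3: Q = 9803 + 1100 = 10900 L/s; C = (9803·26.04 + 1100·78.50)/10900 = 31.34 mg/L.

31.3 mg/L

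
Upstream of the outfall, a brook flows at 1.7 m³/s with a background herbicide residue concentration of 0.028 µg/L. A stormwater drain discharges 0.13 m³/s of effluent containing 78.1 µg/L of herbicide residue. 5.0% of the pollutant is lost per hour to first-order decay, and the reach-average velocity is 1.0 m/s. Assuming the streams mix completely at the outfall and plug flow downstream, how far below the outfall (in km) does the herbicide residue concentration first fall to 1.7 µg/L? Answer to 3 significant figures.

83.3 km

Mixed concentration C = ΣQC/ΣQ = (1.700·0.02800 + 0.1300·78.10) / 1.830 = 10.20/1.830 = 5.574 µg/L.
5.0%/h lost → k = −ln(1 − 0.05) = 0.05129 h⁻¹.
Set 5.574·exp(−k·t) = 1.7 → t = ln(5.574/1.7)/k = 83340 s = 23.15 h.
Distance = v·t = 1.0·83340 = 83340 m = 83.34 km.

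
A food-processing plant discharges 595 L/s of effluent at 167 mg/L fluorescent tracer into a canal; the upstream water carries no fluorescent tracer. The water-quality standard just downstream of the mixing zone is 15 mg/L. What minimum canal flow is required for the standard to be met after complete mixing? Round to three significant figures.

6030 L/s

Set C_mix = 15: (Q·0 + 595.0·167.0) / (Q + 595.0) = 15
→ Q = 595.0·(167.0 − 15)/(15 − 0) = 6029 L/s.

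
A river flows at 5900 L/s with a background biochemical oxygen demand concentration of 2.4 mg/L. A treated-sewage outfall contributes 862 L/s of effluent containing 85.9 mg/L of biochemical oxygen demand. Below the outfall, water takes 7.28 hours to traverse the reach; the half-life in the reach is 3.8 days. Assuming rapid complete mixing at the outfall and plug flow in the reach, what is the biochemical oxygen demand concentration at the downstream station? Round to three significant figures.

Flow-weighted average: C = (5900·2.400 + 862.0·85.90) / 6762 = 88210/6762 = 13.04 mg/L.
Half-life 3.8 d → k = ln 2 / 3.8 = 0.1824 d⁻¹.
Decay over the reach: 13.04·exp(−kt) = 13.04·0.9462 = 12.34 mg/L.

12.3 mg/L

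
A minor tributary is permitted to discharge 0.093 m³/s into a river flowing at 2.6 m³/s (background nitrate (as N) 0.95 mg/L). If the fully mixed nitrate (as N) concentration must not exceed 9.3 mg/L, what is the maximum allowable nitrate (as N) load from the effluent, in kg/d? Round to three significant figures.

Mass balance at the limit: 2.600·0.9500 + 0.09300·Cₑ = 2.693·9.3 → Cₑ = 242.7 mg/L.
Load = 0.09300 m³/s × 242.7 g/m³ × 86 400 s/d = 1950 kg/d.

1950 kg/d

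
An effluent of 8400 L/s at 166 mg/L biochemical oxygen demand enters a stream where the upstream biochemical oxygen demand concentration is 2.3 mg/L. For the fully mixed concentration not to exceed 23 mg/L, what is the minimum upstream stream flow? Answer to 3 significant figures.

Set C_mix = 23: (Q·2.300 + 8400·166.0) / (Q + 8400) = 23
→ Q = 8400·(166.0 − 23)/(23 − 2.300) = 58030 L/s.

58000 L/s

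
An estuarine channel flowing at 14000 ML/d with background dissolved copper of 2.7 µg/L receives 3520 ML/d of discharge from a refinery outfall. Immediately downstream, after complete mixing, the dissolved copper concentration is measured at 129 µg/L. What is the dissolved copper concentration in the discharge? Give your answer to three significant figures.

Mass balance: 14000·2.700 + 3520·Cₑ = 17520·129.0
→ Cₑ = (17520·129.0 − 14000·2.700) / 3520 = 631.3 µg/L.

631 µg/L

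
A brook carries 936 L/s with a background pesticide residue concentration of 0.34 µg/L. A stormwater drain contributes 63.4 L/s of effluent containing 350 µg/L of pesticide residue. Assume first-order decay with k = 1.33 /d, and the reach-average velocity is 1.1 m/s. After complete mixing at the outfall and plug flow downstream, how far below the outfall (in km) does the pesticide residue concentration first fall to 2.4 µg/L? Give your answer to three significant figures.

160 km

After mixing, C = (936.0·0.3400 + 63.40·350.0) / 999.4 = 22510/999.4 = 22.52 µg/L.
Set 22.52·exp(−k·t) = 2.4 → t = ln(22.52/2.4)/k = 145500 s = 40.40 h.
Distance = v·t = 1.1·145500 = 160000 m = 160.0 km.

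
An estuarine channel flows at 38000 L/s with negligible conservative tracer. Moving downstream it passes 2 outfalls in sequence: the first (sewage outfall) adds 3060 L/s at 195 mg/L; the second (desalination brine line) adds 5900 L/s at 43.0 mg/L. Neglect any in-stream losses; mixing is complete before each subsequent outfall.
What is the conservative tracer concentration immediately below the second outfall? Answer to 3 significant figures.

After outfall 1: Q = 38000 + 3060 = 41060 L/s; C = (38000·0 + 3060·195.0)/41060 = 14.53 mg/L.
After outfall 2: Q = 41060 + 5900 = 46960 L/s; C = (41060·14.53 + 5900·43.00)/46960 = 18.11 mg/L.

18.1 mg/L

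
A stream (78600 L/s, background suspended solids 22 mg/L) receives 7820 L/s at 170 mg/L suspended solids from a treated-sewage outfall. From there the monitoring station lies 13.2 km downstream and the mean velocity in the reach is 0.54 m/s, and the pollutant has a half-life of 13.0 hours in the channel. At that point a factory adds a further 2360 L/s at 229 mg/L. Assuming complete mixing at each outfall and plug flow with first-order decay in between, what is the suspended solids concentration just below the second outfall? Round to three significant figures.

30.1 mg/L

Conservation of mass: C = (78600·22.00 + 7820·170.0) / 86420 = 3059000/86420 = 35.39 mg/L; combined flow 86420 L/s.
Travel time t = 13.2·1000 / 0.54 = 24440 s = 6.790 h.
Half-life 13.0 h → k = ln 2 / 13.0 = 0.05332 h⁻¹ = 1.280 d⁻¹.
Decay over the reach: 35.39·exp(−kt) = 35.39·0.6963 = 24.64 mg/L.
At the second outfall, C = (86420·24.64 + 2360·229.0) / (86420 + 2360) = 30.07 mg/L.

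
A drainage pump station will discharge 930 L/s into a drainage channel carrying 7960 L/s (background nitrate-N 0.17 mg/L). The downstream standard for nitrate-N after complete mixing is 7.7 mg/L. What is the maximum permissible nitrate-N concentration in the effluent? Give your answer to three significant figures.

72.2 mg/L

At the limit, (Qr·Cr + Qe·Cₑ)/(Qr + Qe) = 7.7:
Cₑ = (8890·7.7 − 7960·0.1700) / 930.0 = 72.15 mg/L.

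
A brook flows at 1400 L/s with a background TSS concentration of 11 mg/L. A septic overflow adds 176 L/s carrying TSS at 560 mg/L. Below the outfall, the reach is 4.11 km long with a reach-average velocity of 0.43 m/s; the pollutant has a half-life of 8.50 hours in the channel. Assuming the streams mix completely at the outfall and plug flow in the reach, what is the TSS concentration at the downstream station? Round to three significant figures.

58.2 mg/L

Flow-weighted average: C = (1400·11.00 + 176.0·560.0) / 1576 = 114000/1576 = 72.31 mg/L.
Travel time t = 4.11·1000 / 0.43 = 9558 s = 2.655 h.
Half-life 8.50 h → k = ln 2 / 8.50 = 0.08155 h⁻¹ = 1.957 d⁻¹.
First-order decay: C = 72.31·exp(−k·t) = 72.31·0.8053 = 58.23 mg/L.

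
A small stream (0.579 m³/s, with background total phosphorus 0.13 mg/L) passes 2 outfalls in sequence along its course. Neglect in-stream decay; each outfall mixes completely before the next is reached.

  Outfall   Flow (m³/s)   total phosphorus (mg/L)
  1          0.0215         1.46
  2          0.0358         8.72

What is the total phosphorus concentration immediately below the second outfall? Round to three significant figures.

Outfall 1: combined Q = 0.6005 m³/s; C = (0.5790·0.1300 + 0.02150·1.460)/0.6005 = 0.1776 mg/L.
Outfall 2: combined Q = 0.6363 m³/s; C = (0.6005·0.1776 + 0.03580·8.720)/0.6363 = 0.6582 mg/L.

0.658 mg/L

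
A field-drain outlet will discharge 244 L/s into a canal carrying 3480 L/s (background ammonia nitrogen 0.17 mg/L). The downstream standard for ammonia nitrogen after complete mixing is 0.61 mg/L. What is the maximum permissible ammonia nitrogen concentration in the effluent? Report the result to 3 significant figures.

At the limit, (Qr·Cr + Qe·Cₑ)/(Qr + Qe) = 0.61:
Cₑ = (3724·0.61 − 3480·0.1700) / 244.0 = 6.885 mg/L.

6.89 mg/L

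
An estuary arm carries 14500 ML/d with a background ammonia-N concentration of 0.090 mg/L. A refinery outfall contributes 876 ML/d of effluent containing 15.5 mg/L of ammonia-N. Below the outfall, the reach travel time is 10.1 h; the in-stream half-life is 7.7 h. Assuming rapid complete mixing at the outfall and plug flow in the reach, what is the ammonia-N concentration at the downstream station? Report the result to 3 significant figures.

Mixed concentration C = ΣQC/ΣQ = (14500·0.09000 + 876.0·15.50) / 15380 = 14880/15380 = 0.9679 mg/L.
Half-life 7.7 h → k = ln 2 / 7.7 = 0.09002 h⁻¹ = 2.160 d⁻¹.
Decay over the reach: 0.9679·exp(−kt) = 0.9679·0.4028 = 0.3899 mg/L.

0.390 mg/L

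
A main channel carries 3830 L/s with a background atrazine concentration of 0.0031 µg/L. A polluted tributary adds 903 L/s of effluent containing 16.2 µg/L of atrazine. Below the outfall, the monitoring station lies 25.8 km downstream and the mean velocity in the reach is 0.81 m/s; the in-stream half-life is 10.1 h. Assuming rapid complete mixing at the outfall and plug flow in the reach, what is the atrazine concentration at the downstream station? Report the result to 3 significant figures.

1.69 µg/L

Conservation of mass: C = (3830·0.003100 + 903.0·16.20) / 4733 = 14640/4733 = 3.093 µg/L.
Travel time t = 25.8·1000 / 0.81 = 31850 s = 8.848 h.
Half-life 10.1 h → k = ln 2 / 10.1 = 0.06863 h⁻¹ = 1.647 d⁻¹.
After decay, C = 3.093 × e^(−kt) = 3.093 × 0.5449 = 1.685 µg/L.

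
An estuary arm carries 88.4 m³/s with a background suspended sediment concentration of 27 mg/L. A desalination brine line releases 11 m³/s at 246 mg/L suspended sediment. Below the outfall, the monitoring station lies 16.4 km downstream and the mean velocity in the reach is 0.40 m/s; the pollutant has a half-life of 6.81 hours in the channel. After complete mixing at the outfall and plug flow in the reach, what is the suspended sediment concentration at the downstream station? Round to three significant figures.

After mixing, C = (88.40·27.00 + 11.00·246.0) / 99.40 = 5093/99.40 = 51.24 mg/L.
Travel time t = 16.4·1000 / 0.40 = 41000 s = 11.39 h.
Half-life 6.81 h → k = ln 2 / 6.81 = 0.1018 h⁻¹ = 2.443 d⁻¹.
Decay over the reach: 51.24·exp(−kt) = 51.24·0.3137 = 16.07 mg/L.

16.1 mg/L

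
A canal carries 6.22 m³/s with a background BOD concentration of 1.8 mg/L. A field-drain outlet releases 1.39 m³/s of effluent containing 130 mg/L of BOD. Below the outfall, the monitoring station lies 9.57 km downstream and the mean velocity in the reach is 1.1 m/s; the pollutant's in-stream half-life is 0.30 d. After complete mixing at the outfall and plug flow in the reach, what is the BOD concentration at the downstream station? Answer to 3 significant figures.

20.0 mg/L

Mixed concentration C = ΣQC/ΣQ = (6.220·1.800 + 1.390·130.0) / 7.610 = 191.9/7.610 = 25.22 mg/L.
Travel time t = 9.57·1000 / 1.1 = 8700 s = 2.417 h.
Half-life 0.30 d → k = ln 2 / 0.30 = 2.310 d⁻¹.
Applying C = C₀e^(−kt): 25.22 × 0.7924 = 19.98 mg/L.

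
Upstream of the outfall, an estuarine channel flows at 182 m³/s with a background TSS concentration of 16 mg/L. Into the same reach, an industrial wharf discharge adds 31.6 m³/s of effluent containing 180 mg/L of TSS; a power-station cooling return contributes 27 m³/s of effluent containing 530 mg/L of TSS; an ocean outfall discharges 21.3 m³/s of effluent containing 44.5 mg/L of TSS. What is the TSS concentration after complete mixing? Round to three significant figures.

Conservation of mass: C = (182.0·16.00 + 31.60·180.0 + 27.00·530.0 + 21.30·44.50) / 261.9 = 23860/261.9 = 91.10 mg/L.

91.1 mg/L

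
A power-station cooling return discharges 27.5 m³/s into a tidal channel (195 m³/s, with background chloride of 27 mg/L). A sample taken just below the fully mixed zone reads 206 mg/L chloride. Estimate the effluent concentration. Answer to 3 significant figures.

Mass balance: 195.0·27.00 + 27.50·Cₑ = 222.5·206.0
→ Cₑ = (222.5·206.0 − 195.0·27.00) / 27.50 = 1475 mg/L.

1480 mg/L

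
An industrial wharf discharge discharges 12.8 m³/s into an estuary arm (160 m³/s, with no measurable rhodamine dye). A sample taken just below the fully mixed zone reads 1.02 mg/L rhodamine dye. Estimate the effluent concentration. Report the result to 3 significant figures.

Mass balance: 160.0·0 + 12.80·Cₑ = 172.8·1.020
→ Cₑ = (172.8·1.020 − 160.0·0) / 12.80 = 13.77 mg/L.

13.8 mg/L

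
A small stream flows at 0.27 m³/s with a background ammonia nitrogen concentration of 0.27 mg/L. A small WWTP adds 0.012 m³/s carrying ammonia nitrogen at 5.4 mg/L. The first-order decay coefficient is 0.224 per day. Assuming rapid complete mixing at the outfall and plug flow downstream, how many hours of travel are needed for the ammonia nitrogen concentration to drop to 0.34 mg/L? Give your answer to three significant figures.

38.8 h

Mass balance: C = (0.2700·0.2700 + 0.01200·5.400) / 0.2820 = 0.1377/0.2820 = 0.4883 mg/L.
0.4883·exp(−k·t) = 0.34 → t = ln(0.4883/0.34)/k = 139600 s = 38.78 h.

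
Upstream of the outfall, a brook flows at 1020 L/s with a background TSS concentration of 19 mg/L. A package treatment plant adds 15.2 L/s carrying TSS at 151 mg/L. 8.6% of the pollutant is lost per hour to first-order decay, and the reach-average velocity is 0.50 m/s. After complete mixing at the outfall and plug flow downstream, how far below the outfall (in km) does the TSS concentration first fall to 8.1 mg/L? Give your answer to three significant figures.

19.0 km

Mixed concentration C = ΣQC/ΣQ = (1020·19.00 + 15.20·151.0) / 1035 = 21680/1035 = 20.94 mg/L.
8.6%/h lost → k = −ln(1 − 0.086) = 0.08992 h⁻¹.
Set 20.94·exp(−k·t) = 8.1 → t = ln(20.94/8.1)/k = 38020 s = 10.56 h.
Distance = v·t = 0.50·38020 = 19010 m = 19.01 km.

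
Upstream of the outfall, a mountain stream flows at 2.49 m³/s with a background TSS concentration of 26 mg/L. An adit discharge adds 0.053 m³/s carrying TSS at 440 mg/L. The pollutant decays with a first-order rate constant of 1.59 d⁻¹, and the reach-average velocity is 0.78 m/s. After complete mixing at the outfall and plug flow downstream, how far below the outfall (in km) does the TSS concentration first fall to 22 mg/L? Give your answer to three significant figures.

Conservation of mass: C = (2.490·26.00 + 0.05300·440.0) / 2.543 = 88.06/2.543 = 34.63 mg/L.
Set 34.63·exp(−k·t) = 22 → t = ln(34.63/22)/k = 24650 s = 6.847 h.
Distance = v·t = 0.78·24650 = 19230 m = 19.23 km.

19.2 km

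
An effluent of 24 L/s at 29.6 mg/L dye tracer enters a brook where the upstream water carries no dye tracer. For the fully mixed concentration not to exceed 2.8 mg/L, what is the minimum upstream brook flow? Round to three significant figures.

230 L/s

Set C_mix = 2.8: (Q·0 + 24.00·29.60) / (Q + 24.00) = 2.8
→ Q = 24.00·(29.60 − 2.8)/(2.8 − 0) = 229.7 L/s.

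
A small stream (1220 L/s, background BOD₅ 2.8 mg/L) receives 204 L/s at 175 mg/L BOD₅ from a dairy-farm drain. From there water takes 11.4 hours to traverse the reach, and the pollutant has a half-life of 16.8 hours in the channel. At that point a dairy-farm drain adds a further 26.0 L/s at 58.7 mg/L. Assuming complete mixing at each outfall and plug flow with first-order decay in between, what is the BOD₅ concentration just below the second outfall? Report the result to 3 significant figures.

17.9 mg/L

After mixing, C = (1220·2.800 + 204.0·175.0) / 1424 = 39120/1424 = 27.47 mg/L; combined flow 1424 L/s.
Half-life 16.8 h → k = ln 2 / 16.8 = 0.04126 h⁻¹ = 0.9902 d⁻¹.
Decay over the reach: 27.47·exp(−kt) = 27.47·0.6248 = 17.16 mg/L.
Second outfall: C = (1424·17.16 + 26.00·58.70)/1450 = 17.91 mg/L.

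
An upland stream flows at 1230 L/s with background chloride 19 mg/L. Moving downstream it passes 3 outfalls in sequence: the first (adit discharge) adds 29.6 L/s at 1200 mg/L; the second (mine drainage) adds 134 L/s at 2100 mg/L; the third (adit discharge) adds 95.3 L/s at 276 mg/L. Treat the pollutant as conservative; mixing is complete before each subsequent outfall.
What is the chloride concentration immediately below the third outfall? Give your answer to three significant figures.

Below outfall 1: Q → 1260 L/s, C = (1230·19.00 + 29.60·1200)/1260 = 46.75 mg/L.
Below outfall 2: Q → 1394 L/s, C = (1260·46.75 + 134.0·2100)/1394 = 244.2 mg/L.
Below outfall 3: Q → 1489 L/s, C = (1394·244.2 + 95.30·276.0)/1489 = 246.2 mg/L.

246 mg/L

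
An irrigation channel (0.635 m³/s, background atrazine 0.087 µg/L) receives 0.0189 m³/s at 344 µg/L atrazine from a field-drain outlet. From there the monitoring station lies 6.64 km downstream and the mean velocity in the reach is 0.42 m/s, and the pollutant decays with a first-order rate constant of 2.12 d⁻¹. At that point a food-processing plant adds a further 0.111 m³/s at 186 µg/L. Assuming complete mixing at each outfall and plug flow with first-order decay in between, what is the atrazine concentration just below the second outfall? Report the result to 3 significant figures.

Conservation of mass: C = (0.6350·0.08700 + 0.01890·344.0) / 0.6539 = 6.557/0.6539 = 10.03 µg/L; combined flow 0.6539 m³/s.
Travel time t = 6.64·1000 / 0.42 = 15810 s = 4.392 h.
Decay over the reach: 10.03·exp(−kt) = 10.03·0.6785 = 6.803 µg/L.
At the second outfall, C = (0.6539·6.803 + 0.1110·186.0) / (0.6539 + 0.1110) = 32.81 µg/L.

32.8 µg/L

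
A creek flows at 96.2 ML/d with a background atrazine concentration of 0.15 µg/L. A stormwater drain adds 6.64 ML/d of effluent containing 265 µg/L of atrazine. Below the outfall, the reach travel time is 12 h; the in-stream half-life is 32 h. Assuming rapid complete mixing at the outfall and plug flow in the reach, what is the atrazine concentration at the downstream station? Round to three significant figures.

After mixing, C = (96.20·0.1500 + 6.640·265.0) / 102.8 = 1774/102.8 = 17.25 µg/L.
Half-life 32 h → k = ln 2 / 32 = 0.02166 h⁻¹ = 0.5199 d⁻¹.
First-order decay: C = 17.25·exp(−k·t) = 17.25·0.7711 = 13.30 µg/L.

13.3 µg/L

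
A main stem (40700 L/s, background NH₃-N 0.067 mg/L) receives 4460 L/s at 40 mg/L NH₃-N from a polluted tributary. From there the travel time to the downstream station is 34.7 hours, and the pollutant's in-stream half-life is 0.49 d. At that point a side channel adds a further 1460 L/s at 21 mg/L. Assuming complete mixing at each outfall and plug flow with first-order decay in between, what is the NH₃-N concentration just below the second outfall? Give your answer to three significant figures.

Mixed concentration C = ΣQC/ΣQ = (40700·0.06700 + 4460·40.00) / 45160 = 181100/45160 = 4.011 mg/L; combined flow 45160 L/s.
Half-life 0.49 d → k = ln 2 / 0.49 = 1.415 d⁻¹.
Applying C = C₀e^(−kt): 4.011 × 0.1293 = 0.5188 mg/L.
At the second outfall, C = (45160·0.5188 + 1460·21.00) / (45160 + 1460) = 1.160 mg/L.

1.16 mg/L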